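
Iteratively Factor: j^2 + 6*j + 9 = (j + 3)*(j + 3)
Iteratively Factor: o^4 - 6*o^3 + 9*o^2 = (o)*(o^3 - 6*o^2 + 9*o) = o*(o - 3)*(o^2 - 3*o) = o*(o - 3)^2*(o)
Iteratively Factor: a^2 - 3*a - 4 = (a - 4)*(a + 1)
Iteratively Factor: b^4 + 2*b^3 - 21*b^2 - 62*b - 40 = (b + 2)*(b^3 - 21*b - 20) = (b - 5)*(b + 2)*(b^2 + 5*b + 4) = (b - 5)*(b + 1)*(b + 2)*(b + 4)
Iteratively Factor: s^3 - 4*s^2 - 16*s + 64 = (s - 4)*(s^2 - 16) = (s - 4)^2*(s + 4)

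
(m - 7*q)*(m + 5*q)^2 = m^3 + 3*m^2*q - 45*m*q^2 - 175*q^3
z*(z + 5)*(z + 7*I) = z^3 + 5*z^2 + 7*I*z^2 + 35*I*z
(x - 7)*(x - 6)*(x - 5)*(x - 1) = x^4 - 19*x^3 + 125*x^2 - 317*x + 210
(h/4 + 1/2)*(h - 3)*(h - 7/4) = h^3/4 - 11*h^2/16 - 17*h/16 + 21/8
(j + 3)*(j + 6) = j^2 + 9*j + 18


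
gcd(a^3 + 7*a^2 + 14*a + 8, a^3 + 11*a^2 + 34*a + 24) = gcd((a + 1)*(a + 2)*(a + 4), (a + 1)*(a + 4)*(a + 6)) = a^2 + 5*a + 4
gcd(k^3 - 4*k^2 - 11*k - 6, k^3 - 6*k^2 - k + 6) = k^2 - 5*k - 6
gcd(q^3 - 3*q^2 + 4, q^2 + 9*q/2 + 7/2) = q + 1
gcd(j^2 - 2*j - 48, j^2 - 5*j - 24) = j - 8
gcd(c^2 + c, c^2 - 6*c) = c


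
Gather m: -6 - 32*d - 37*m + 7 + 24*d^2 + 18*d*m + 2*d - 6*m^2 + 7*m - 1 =24*d^2 - 30*d - 6*m^2 + m*(18*d - 30)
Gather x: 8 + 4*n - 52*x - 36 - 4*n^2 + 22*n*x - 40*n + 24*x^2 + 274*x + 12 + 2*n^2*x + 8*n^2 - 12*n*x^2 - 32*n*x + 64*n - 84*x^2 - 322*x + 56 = 4*n^2 + 28*n + x^2*(-12*n - 60) + x*(2*n^2 - 10*n - 100) + 40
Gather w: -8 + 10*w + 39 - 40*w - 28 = 3 - 30*w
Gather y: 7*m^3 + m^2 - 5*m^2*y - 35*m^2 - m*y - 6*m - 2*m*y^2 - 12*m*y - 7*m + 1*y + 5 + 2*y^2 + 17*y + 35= 7*m^3 - 34*m^2 - 13*m + y^2*(2 - 2*m) + y*(-5*m^2 - 13*m + 18) + 40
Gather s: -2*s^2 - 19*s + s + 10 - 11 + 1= -2*s^2 - 18*s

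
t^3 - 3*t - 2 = (t - 2)*(t + 1)^2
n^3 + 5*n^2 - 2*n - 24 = (n - 2)*(n + 3)*(n + 4)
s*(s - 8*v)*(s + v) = s^3 - 7*s^2*v - 8*s*v^2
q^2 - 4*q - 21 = (q - 7)*(q + 3)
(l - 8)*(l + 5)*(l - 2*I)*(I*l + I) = I*l^4 + 2*l^3 - 2*I*l^3 - 4*l^2 - 43*I*l^2 - 86*l - 40*I*l - 80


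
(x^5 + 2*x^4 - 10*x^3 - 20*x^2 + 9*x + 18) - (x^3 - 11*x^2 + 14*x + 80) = x^5 + 2*x^4 - 11*x^3 - 9*x^2 - 5*x - 62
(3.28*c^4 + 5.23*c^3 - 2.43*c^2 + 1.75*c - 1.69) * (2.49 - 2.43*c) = -7.9704*c^5 - 4.5417*c^4 + 18.9276*c^3 - 10.3032*c^2 + 8.4642*c - 4.2081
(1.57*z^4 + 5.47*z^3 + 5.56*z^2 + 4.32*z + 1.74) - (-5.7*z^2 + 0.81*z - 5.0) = 1.57*z^4 + 5.47*z^3 + 11.26*z^2 + 3.51*z + 6.74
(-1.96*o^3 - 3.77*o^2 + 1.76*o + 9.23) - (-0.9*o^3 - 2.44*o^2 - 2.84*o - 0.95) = -1.06*o^3 - 1.33*o^2 + 4.6*o + 10.18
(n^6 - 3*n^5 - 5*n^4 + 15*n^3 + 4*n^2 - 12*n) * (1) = n^6 - 3*n^5 - 5*n^4 + 15*n^3 + 4*n^2 - 12*n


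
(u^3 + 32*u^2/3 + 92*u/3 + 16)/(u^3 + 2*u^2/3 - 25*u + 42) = (3*u^2 + 14*u + 8)/(3*u^2 - 16*u + 21)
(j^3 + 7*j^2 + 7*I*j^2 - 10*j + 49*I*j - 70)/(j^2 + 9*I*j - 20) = (j^2 + j*(7 + 2*I) + 14*I)/(j + 4*I)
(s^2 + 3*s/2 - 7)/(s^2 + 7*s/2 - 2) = (2*s^2 + 3*s - 14)/(2*s^2 + 7*s - 4)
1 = 1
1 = 1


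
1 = 1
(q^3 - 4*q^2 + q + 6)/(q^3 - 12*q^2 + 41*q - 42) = (q + 1)/(q - 7)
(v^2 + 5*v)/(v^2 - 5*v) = (v + 5)/(v - 5)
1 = 1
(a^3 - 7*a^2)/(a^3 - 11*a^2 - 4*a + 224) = a^2/(a^2 - 4*a - 32)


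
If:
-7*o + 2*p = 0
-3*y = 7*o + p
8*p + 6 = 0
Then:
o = -3/14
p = -3/4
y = 3/4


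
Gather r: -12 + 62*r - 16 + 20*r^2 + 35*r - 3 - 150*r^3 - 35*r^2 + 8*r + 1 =-150*r^3 - 15*r^2 + 105*r - 30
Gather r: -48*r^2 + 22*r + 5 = -48*r^2 + 22*r + 5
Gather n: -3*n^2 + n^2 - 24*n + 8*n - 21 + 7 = -2*n^2 - 16*n - 14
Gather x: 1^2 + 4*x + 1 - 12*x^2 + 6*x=-12*x^2 + 10*x + 2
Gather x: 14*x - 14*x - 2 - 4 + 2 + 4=0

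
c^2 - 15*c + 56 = (c - 8)*(c - 7)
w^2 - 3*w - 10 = (w - 5)*(w + 2)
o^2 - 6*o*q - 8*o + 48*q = (o - 8)*(o - 6*q)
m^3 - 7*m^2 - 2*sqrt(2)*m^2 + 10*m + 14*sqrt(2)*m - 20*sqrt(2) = (m - 5)*(m - 2)*(m - 2*sqrt(2))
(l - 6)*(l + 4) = l^2 - 2*l - 24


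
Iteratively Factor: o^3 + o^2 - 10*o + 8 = (o - 1)*(o^2 + 2*o - 8) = (o - 2)*(o - 1)*(o + 4)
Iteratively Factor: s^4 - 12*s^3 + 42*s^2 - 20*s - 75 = (s - 3)*(s^3 - 9*s^2 + 15*s + 25) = (s - 3)*(s + 1)*(s^2 - 10*s + 25) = (s - 5)*(s - 3)*(s + 1)*(s - 5)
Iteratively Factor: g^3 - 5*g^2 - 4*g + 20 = (g - 2)*(g^2 - 3*g - 10) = (g - 5)*(g - 2)*(g + 2)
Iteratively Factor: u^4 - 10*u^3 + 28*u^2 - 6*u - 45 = (u - 5)*(u^3 - 5*u^2 + 3*u + 9) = (u - 5)*(u - 3)*(u^2 - 2*u - 3) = (u - 5)*(u - 3)^2*(u + 1)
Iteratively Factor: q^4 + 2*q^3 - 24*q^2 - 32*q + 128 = (q + 4)*(q^3 - 2*q^2 - 16*q + 32) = (q - 4)*(q + 4)*(q^2 + 2*q - 8) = (q - 4)*(q - 2)*(q + 4)*(q + 4)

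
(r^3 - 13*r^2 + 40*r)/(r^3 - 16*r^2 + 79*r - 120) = r/(r - 3)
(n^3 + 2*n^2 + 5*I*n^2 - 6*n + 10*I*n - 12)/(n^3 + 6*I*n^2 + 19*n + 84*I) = (n^2 + 2*n*(1 + I) + 4*I)/(n^2 + 3*I*n + 28)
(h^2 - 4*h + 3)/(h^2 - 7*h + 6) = (h - 3)/(h - 6)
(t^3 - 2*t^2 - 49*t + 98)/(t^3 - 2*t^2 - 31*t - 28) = (t^2 + 5*t - 14)/(t^2 + 5*t + 4)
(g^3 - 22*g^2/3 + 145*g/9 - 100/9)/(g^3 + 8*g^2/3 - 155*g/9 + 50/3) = (g - 4)/(g + 6)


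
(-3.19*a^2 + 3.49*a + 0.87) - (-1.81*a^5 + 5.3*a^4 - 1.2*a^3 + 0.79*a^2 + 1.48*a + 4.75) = 1.81*a^5 - 5.3*a^4 + 1.2*a^3 - 3.98*a^2 + 2.01*a - 3.88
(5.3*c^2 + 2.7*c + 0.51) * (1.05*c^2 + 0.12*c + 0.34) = 5.565*c^4 + 3.471*c^3 + 2.6615*c^2 + 0.9792*c + 0.1734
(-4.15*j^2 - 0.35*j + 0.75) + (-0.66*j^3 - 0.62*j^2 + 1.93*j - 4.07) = -0.66*j^3 - 4.77*j^2 + 1.58*j - 3.32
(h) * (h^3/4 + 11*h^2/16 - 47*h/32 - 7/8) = h^4/4 + 11*h^3/16 - 47*h^2/32 - 7*h/8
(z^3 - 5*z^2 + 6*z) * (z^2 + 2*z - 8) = z^5 - 3*z^4 - 12*z^3 + 52*z^2 - 48*z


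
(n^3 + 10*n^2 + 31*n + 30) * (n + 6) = n^4 + 16*n^3 + 91*n^2 + 216*n + 180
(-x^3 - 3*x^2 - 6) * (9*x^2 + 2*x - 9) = -9*x^5 - 29*x^4 + 3*x^3 - 27*x^2 - 12*x + 54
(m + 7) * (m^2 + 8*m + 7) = m^3 + 15*m^2 + 63*m + 49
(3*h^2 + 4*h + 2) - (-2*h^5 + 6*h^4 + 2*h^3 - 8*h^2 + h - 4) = 2*h^5 - 6*h^4 - 2*h^3 + 11*h^2 + 3*h + 6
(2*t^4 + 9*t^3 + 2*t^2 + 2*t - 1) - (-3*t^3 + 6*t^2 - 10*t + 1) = 2*t^4 + 12*t^3 - 4*t^2 + 12*t - 2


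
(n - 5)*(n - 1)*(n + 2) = n^3 - 4*n^2 - 7*n + 10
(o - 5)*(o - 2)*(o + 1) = o^3 - 6*o^2 + 3*o + 10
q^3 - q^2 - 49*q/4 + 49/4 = (q - 7/2)*(q - 1)*(q + 7/2)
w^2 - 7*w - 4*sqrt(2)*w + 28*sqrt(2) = (w - 7)*(w - 4*sqrt(2))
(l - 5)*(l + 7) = l^2 + 2*l - 35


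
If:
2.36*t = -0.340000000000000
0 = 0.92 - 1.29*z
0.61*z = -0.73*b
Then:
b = -0.60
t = -0.14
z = 0.71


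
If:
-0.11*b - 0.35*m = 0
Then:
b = -3.18181818181818*m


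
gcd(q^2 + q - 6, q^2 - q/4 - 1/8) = 1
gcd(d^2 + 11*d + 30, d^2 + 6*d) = d + 6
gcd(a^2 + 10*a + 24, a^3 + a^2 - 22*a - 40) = a + 4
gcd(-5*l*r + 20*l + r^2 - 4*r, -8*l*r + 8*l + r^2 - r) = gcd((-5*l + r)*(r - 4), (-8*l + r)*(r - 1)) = 1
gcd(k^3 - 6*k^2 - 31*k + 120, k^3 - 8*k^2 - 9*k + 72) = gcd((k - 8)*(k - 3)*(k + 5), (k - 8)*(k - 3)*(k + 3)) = k^2 - 11*k + 24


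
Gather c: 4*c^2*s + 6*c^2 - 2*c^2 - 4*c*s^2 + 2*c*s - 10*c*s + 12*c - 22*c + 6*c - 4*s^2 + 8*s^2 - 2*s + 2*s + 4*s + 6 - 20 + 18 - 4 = c^2*(4*s + 4) + c*(-4*s^2 - 8*s - 4) + 4*s^2 + 4*s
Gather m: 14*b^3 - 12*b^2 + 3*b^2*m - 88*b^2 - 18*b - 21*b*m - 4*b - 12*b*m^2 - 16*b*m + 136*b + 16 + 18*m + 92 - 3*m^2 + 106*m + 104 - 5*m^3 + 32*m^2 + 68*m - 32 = 14*b^3 - 100*b^2 + 114*b - 5*m^3 + m^2*(29 - 12*b) + m*(3*b^2 - 37*b + 192) + 180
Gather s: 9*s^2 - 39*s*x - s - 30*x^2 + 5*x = 9*s^2 + s*(-39*x - 1) - 30*x^2 + 5*x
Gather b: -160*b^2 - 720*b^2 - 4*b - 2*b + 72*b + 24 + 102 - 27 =-880*b^2 + 66*b + 99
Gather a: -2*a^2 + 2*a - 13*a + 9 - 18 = -2*a^2 - 11*a - 9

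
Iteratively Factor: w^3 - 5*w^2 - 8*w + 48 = (w - 4)*(w^2 - w - 12) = (w - 4)^2*(w + 3)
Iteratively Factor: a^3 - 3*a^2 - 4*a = (a - 4)*(a^2 + a) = a*(a - 4)*(a + 1)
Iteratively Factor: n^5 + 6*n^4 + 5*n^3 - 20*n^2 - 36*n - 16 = (n + 4)*(n^4 + 2*n^3 - 3*n^2 - 8*n - 4) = (n + 1)*(n + 4)*(n^3 + n^2 - 4*n - 4) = (n + 1)*(n + 2)*(n + 4)*(n^2 - n - 2) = (n - 2)*(n + 1)*(n + 2)*(n + 4)*(n + 1)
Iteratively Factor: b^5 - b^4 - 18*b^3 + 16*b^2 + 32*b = (b + 4)*(b^4 - 5*b^3 + 2*b^2 + 8*b) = (b - 4)*(b + 4)*(b^3 - b^2 - 2*b) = (b - 4)*(b + 1)*(b + 4)*(b^2 - 2*b) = (b - 4)*(b - 2)*(b + 1)*(b + 4)*(b)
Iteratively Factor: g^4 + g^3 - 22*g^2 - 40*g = (g)*(g^3 + g^2 - 22*g - 40) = g*(g + 4)*(g^2 - 3*g - 10) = g*(g + 2)*(g + 4)*(g - 5)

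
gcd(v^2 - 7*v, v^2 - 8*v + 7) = v - 7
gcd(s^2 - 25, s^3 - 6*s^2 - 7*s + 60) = s - 5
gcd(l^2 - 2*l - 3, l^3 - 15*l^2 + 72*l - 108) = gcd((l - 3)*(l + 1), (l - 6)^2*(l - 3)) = l - 3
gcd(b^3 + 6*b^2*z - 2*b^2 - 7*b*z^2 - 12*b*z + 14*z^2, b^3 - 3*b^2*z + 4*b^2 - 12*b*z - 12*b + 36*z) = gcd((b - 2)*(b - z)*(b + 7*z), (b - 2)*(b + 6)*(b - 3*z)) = b - 2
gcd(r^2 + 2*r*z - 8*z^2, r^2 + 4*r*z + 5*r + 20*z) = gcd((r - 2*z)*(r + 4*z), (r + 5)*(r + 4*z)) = r + 4*z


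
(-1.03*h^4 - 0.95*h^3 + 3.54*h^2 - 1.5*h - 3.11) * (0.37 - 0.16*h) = 0.1648*h^5 - 0.2291*h^4 - 0.9179*h^3 + 1.5498*h^2 - 0.0574*h - 1.1507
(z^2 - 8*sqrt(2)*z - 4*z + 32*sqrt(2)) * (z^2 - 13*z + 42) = z^4 - 17*z^3 - 8*sqrt(2)*z^3 + 94*z^2 + 136*sqrt(2)*z^2 - 752*sqrt(2)*z - 168*z + 1344*sqrt(2)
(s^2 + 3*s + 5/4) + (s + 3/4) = s^2 + 4*s + 2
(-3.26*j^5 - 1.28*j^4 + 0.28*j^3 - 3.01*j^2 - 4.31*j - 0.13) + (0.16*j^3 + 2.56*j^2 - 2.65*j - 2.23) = -3.26*j^5 - 1.28*j^4 + 0.44*j^3 - 0.45*j^2 - 6.96*j - 2.36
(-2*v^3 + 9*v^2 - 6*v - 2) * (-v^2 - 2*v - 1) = 2*v^5 - 5*v^4 - 10*v^3 + 5*v^2 + 10*v + 2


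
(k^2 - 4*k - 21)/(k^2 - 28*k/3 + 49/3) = 3*(k + 3)/(3*k - 7)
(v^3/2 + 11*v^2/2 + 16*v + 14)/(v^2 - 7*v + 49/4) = 2*(v^3 + 11*v^2 + 32*v + 28)/(4*v^2 - 28*v + 49)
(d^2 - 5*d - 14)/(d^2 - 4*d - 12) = (d - 7)/(d - 6)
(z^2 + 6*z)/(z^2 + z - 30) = z/(z - 5)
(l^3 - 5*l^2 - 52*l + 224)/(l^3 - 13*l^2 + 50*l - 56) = (l^2 - l - 56)/(l^2 - 9*l + 14)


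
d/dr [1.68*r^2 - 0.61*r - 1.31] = 3.36*r - 0.61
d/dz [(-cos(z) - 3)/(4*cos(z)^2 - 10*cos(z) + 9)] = (-4*cos(z)^2 - 24*cos(z) + 39)*sin(z)/(4*sin(z)^2 + 10*cos(z) - 13)^2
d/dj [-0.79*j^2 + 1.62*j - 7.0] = 1.62 - 1.58*j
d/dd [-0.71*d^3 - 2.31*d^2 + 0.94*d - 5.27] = -2.13*d^2 - 4.62*d + 0.94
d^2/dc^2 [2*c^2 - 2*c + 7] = 4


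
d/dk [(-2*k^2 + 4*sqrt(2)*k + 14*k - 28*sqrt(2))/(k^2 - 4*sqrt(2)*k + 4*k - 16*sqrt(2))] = 2*(-11*k^2 + 2*sqrt(2)*k^2 + 60*sqrt(2)*k - 176 - 56*sqrt(2))/(k^4 - 8*sqrt(2)*k^3 + 8*k^3 - 64*sqrt(2)*k^2 + 48*k^2 - 128*sqrt(2)*k + 256*k + 512)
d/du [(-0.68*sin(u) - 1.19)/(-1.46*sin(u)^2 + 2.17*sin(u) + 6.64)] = (-3.4748*sin(u) + 0.4964*cos(2*u) - 2.4293)*cos(u)/(-1.46*sin(u)^2 + 2.17*sin(u) + 6.64)^2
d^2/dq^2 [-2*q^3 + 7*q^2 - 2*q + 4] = 14 - 12*q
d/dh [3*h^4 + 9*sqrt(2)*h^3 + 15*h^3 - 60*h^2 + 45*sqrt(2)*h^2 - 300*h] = 12*h^3 + 27*sqrt(2)*h^2 + 45*h^2 - 120*h + 90*sqrt(2)*h - 300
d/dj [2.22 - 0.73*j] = -0.730000000000000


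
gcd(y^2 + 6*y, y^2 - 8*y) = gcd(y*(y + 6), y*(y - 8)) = y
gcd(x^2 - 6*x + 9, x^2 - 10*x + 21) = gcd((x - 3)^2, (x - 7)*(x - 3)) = x - 3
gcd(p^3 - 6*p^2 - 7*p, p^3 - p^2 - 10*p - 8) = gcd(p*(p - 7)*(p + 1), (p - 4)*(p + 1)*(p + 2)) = p + 1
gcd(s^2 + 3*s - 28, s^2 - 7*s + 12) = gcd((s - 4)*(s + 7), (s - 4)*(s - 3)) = s - 4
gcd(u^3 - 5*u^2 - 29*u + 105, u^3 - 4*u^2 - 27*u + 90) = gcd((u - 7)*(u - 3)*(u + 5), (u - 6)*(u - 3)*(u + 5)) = u^2 + 2*u - 15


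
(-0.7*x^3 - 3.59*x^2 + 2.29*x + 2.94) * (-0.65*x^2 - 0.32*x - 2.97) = 0.455*x^5 + 2.5575*x^4 + 1.7393*x^3 + 8.0185*x^2 - 7.7421*x - 8.7318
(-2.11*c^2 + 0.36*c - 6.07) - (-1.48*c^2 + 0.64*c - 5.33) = -0.63*c^2 - 0.28*c - 0.74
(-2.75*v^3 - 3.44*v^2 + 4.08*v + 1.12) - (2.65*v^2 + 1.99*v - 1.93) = -2.75*v^3 - 6.09*v^2 + 2.09*v + 3.05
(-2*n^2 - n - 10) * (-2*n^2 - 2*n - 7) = 4*n^4 + 6*n^3 + 36*n^2 + 27*n + 70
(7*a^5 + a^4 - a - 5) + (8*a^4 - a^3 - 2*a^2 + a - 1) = 7*a^5 + 9*a^4 - a^3 - 2*a^2 - 6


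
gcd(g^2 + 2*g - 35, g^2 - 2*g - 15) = g - 5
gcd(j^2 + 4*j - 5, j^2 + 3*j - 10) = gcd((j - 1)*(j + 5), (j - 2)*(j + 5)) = j + 5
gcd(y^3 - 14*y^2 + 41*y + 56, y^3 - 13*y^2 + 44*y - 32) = y - 8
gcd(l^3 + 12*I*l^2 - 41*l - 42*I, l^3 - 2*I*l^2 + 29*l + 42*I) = l^2 + 5*I*l - 6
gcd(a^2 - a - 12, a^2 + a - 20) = a - 4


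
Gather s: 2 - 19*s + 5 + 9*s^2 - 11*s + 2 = 9*s^2 - 30*s + 9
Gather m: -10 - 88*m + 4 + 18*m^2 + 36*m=18*m^2 - 52*m - 6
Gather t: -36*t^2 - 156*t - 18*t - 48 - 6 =-36*t^2 - 174*t - 54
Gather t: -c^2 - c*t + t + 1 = -c^2 + t*(1 - c) + 1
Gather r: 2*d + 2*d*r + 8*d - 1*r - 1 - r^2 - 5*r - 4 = 10*d - r^2 + r*(2*d - 6) - 5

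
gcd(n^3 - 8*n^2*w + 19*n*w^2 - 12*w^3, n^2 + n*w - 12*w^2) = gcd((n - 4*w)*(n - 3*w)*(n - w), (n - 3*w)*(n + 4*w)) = -n + 3*w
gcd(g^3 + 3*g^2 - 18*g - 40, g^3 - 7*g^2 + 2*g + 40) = g^2 - 2*g - 8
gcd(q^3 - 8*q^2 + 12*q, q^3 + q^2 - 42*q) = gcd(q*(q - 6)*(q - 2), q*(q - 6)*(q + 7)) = q^2 - 6*q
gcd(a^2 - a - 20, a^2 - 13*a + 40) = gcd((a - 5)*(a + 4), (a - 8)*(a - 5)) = a - 5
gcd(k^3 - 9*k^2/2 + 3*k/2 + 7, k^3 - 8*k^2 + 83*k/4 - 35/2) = k^2 - 11*k/2 + 7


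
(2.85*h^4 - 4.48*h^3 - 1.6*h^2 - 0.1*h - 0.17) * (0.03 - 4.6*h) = -13.11*h^5 + 20.6935*h^4 + 7.2256*h^3 + 0.412*h^2 + 0.779*h - 0.0051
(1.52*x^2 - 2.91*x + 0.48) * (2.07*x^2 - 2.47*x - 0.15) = 3.1464*x^4 - 9.7781*x^3 + 7.9533*x^2 - 0.7491*x - 0.072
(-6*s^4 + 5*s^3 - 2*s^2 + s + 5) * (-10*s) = 60*s^5 - 50*s^4 + 20*s^3 - 10*s^2 - 50*s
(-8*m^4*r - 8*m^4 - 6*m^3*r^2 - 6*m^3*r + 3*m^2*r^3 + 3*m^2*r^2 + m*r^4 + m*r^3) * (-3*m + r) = 24*m^5*r + 24*m^5 + 10*m^4*r^2 + 10*m^4*r - 15*m^3*r^3 - 15*m^3*r^2 + m*r^5 + m*r^4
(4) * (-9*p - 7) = -36*p - 28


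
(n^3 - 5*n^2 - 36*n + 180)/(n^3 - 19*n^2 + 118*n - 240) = (n + 6)/(n - 8)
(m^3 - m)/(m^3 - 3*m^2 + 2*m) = (m + 1)/(m - 2)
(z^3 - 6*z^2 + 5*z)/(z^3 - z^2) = (z - 5)/z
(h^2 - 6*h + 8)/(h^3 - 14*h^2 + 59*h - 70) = (h - 4)/(h^2 - 12*h + 35)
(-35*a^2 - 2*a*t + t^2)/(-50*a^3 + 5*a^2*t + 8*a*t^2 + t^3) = (-7*a + t)/(-10*a^2 + 3*a*t + t^2)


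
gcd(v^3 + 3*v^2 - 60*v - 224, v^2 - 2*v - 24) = v + 4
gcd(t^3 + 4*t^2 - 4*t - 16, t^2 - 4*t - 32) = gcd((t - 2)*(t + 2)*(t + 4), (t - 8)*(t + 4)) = t + 4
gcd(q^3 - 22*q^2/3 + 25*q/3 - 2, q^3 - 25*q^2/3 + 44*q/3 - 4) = q^2 - 19*q/3 + 2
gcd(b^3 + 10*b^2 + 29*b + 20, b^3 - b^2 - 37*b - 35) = b^2 + 6*b + 5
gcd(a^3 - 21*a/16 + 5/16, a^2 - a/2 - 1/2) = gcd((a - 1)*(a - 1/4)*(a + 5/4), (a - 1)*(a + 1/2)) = a - 1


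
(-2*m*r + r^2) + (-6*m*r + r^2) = -8*m*r + 2*r^2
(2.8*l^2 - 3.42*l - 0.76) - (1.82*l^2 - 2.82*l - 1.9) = 0.98*l^2 - 0.6*l + 1.14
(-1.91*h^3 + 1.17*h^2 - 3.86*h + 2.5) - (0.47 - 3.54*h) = -1.91*h^3 + 1.17*h^2 - 0.32*h + 2.03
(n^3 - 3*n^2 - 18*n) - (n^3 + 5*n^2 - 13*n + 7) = -8*n^2 - 5*n - 7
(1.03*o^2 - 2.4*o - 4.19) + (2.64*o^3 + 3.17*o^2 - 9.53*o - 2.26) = 2.64*o^3 + 4.2*o^2 - 11.93*o - 6.45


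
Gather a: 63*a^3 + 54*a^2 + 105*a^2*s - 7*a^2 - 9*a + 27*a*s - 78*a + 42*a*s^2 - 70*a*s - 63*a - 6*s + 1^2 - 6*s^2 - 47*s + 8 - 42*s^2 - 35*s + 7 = 63*a^3 + a^2*(105*s + 47) + a*(42*s^2 - 43*s - 150) - 48*s^2 - 88*s + 16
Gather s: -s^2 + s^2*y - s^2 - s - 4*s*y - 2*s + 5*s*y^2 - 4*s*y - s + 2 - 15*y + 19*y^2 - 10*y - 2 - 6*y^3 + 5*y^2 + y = s^2*(y - 2) + s*(5*y^2 - 8*y - 4) - 6*y^3 + 24*y^2 - 24*y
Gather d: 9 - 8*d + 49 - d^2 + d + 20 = -d^2 - 7*d + 78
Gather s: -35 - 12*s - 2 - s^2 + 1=-s^2 - 12*s - 36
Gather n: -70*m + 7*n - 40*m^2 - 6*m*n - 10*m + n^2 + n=-40*m^2 - 80*m + n^2 + n*(8 - 6*m)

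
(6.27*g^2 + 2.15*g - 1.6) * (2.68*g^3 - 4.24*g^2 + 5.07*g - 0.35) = 16.8036*g^5 - 20.8228*g^4 + 18.3849*g^3 + 15.49*g^2 - 8.8645*g + 0.56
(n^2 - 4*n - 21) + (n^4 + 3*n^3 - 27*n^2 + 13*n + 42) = n^4 + 3*n^3 - 26*n^2 + 9*n + 21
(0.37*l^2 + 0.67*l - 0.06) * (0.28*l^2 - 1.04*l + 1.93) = 0.1036*l^4 - 0.1972*l^3 + 0.000499999999999834*l^2 + 1.3555*l - 0.1158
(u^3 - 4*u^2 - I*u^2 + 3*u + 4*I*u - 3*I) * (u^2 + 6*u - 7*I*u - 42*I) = u^5 + 2*u^4 - 8*I*u^4 - 28*u^3 - 16*I*u^3 + 4*u^2 + 168*I*u^2 + 147*u - 144*I*u - 126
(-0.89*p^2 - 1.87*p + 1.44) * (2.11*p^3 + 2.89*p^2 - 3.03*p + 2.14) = -1.8779*p^5 - 6.5178*p^4 + 0.3308*p^3 + 7.9231*p^2 - 8.365*p + 3.0816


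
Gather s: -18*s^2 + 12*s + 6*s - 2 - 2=-18*s^2 + 18*s - 4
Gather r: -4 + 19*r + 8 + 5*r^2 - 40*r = 5*r^2 - 21*r + 4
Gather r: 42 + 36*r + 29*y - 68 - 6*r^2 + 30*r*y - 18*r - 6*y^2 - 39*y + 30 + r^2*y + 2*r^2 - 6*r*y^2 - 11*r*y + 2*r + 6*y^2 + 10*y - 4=r^2*(y - 4) + r*(-6*y^2 + 19*y + 20)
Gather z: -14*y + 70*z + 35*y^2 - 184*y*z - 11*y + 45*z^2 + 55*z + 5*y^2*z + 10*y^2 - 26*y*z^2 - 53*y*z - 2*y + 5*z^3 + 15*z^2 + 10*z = 45*y^2 - 27*y + 5*z^3 + z^2*(60 - 26*y) + z*(5*y^2 - 237*y + 135)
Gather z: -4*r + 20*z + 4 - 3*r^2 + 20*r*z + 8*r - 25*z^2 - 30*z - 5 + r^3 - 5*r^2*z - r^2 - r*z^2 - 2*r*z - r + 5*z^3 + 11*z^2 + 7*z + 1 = r^3 - 4*r^2 + 3*r + 5*z^3 + z^2*(-r - 14) + z*(-5*r^2 + 18*r - 3)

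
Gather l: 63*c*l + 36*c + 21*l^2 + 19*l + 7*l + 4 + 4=36*c + 21*l^2 + l*(63*c + 26) + 8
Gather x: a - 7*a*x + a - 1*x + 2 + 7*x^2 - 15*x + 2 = 2*a + 7*x^2 + x*(-7*a - 16) + 4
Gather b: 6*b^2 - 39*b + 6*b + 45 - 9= 6*b^2 - 33*b + 36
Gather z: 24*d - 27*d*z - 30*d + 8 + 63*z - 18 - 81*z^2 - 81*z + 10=-6*d - 81*z^2 + z*(-27*d - 18)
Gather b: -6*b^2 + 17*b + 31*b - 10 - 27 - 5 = -6*b^2 + 48*b - 42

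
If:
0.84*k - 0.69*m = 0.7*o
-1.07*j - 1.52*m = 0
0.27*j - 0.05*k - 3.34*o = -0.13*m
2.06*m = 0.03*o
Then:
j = 0.00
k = 0.00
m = 0.00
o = 0.00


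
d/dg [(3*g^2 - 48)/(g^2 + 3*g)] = 3*(3*g^2 + 32*g + 48)/(g^2*(g^2 + 6*g + 9))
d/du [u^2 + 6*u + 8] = 2*u + 6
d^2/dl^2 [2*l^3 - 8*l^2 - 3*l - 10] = 12*l - 16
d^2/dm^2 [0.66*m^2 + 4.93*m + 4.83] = 1.32000000000000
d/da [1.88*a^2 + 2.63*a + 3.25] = 3.76*a + 2.63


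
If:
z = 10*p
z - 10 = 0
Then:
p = 1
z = 10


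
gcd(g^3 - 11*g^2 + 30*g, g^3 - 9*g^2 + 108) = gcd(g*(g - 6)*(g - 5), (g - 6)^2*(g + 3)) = g - 6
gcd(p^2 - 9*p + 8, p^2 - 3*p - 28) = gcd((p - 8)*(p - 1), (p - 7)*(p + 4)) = 1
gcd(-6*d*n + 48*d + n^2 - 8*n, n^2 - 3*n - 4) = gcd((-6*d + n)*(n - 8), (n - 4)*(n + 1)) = 1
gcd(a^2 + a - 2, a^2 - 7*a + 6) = a - 1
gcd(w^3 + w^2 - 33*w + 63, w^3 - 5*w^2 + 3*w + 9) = w^2 - 6*w + 9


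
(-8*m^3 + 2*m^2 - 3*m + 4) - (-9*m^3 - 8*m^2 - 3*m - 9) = m^3 + 10*m^2 + 13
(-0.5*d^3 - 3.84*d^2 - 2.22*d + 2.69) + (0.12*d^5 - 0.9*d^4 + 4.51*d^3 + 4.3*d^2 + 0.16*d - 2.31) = 0.12*d^5 - 0.9*d^4 + 4.01*d^3 + 0.46*d^2 - 2.06*d + 0.38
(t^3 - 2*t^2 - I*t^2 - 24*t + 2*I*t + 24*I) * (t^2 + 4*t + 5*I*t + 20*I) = t^5 + 2*t^4 + 4*I*t^4 - 27*t^3 + 8*I*t^3 - 86*t^2 - 128*I*t^2 - 160*t - 384*I*t - 480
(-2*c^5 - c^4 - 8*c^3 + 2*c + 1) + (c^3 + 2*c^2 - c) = -2*c^5 - c^4 - 7*c^3 + 2*c^2 + c + 1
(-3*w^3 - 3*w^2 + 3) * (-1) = 3*w^3 + 3*w^2 - 3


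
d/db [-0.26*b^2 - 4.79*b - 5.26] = -0.52*b - 4.79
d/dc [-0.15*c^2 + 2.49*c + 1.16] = 2.49 - 0.3*c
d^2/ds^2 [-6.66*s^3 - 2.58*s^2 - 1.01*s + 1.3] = -39.96*s - 5.16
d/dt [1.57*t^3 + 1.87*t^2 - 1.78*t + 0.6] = 4.71*t^2 + 3.74*t - 1.78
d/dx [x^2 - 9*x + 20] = 2*x - 9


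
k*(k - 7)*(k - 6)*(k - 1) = k^4 - 14*k^3 + 55*k^2 - 42*k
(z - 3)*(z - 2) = z^2 - 5*z + 6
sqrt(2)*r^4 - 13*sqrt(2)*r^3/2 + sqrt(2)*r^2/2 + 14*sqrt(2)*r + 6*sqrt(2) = (r - 6)*(r - 2)*(r + 1)*(sqrt(2)*r + sqrt(2)/2)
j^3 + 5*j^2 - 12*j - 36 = (j - 3)*(j + 2)*(j + 6)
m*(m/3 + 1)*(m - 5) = m^3/3 - 2*m^2/3 - 5*m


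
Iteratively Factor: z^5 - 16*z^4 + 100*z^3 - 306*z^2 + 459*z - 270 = (z - 3)*(z^4 - 13*z^3 + 61*z^2 - 123*z + 90) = (z - 5)*(z - 3)*(z^3 - 8*z^2 + 21*z - 18) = (z - 5)*(z - 3)^2*(z^2 - 5*z + 6) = (z - 5)*(z - 3)^2*(z - 2)*(z - 3)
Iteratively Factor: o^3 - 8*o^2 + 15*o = (o - 3)*(o^2 - 5*o) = o*(o - 3)*(o - 5)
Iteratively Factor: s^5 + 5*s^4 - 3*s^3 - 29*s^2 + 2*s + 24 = (s - 1)*(s^4 + 6*s^3 + 3*s^2 - 26*s - 24) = (s - 1)*(s + 3)*(s^3 + 3*s^2 - 6*s - 8) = (s - 1)*(s + 1)*(s + 3)*(s^2 + 2*s - 8) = (s - 1)*(s + 1)*(s + 3)*(s + 4)*(s - 2)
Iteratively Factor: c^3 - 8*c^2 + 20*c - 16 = (c - 2)*(c^2 - 6*c + 8) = (c - 4)*(c - 2)*(c - 2)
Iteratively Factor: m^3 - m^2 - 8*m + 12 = (m - 2)*(m^2 + m - 6) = (m - 2)^2*(m + 3)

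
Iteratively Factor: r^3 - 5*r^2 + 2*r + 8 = (r + 1)*(r^2 - 6*r + 8) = (r - 4)*(r + 1)*(r - 2)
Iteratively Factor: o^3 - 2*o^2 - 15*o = (o)*(o^2 - 2*o - 15) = o*(o + 3)*(o - 5)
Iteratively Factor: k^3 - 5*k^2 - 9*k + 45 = (k - 5)*(k^2 - 9) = (k - 5)*(k + 3)*(k - 3)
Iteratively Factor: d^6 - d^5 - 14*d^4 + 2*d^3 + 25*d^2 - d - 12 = (d + 1)*(d^5 - 2*d^4 - 12*d^3 + 14*d^2 + 11*d - 12) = (d - 4)*(d + 1)*(d^4 + 2*d^3 - 4*d^2 - 2*d + 3) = (d - 4)*(d + 1)*(d + 3)*(d^3 - d^2 - d + 1) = (d - 4)*(d - 1)*(d + 1)*(d + 3)*(d^2 - 1) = (d - 4)*(d - 1)*(d + 1)^2*(d + 3)*(d - 1)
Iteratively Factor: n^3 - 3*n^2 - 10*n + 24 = (n - 2)*(n^2 - n - 12) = (n - 4)*(n - 2)*(n + 3)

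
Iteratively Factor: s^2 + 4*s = (s)*(s + 4)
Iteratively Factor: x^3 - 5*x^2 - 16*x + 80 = (x + 4)*(x^2 - 9*x + 20) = (x - 5)*(x + 4)*(x - 4)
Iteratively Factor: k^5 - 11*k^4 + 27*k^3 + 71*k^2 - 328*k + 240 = (k - 4)*(k^4 - 7*k^3 - k^2 + 67*k - 60) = (k - 4)*(k + 3)*(k^3 - 10*k^2 + 29*k - 20) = (k - 4)*(k - 1)*(k + 3)*(k^2 - 9*k + 20) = (k - 5)*(k - 4)*(k - 1)*(k + 3)*(k - 4)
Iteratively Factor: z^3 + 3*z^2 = (z)*(z^2 + 3*z) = z^2*(z + 3)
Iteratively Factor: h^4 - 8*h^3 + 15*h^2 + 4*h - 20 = (h - 5)*(h^3 - 3*h^2 + 4) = (h - 5)*(h - 2)*(h^2 - h - 2) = (h - 5)*(h - 2)*(h + 1)*(h - 2)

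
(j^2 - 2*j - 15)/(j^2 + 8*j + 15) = (j - 5)/(j + 5)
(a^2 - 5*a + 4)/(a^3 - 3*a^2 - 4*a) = (a - 1)/(a*(a + 1))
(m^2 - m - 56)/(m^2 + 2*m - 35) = (m - 8)/(m - 5)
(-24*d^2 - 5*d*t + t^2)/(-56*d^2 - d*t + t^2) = (3*d + t)/(7*d + t)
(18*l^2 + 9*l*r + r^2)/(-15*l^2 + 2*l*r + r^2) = (18*l^2 + 9*l*r + r^2)/(-15*l^2 + 2*l*r + r^2)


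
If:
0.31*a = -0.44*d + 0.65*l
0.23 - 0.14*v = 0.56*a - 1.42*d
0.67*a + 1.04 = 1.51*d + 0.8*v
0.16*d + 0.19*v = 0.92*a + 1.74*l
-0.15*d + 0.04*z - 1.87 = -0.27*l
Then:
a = 0.13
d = 0.03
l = 0.08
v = 1.36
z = 46.30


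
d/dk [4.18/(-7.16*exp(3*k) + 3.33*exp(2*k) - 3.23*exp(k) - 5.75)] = (89.7864*exp(2*k) - 27.8388*exp(k) + 13.5014)*exp(k)/(7.16*exp(3*k) - 3.33*exp(2*k) + 3.23*exp(k) + 5.75)^2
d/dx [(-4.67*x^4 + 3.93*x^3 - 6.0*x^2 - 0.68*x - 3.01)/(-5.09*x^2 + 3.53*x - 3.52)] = (47.5406*x^5 - 69.459*x^4 + 93.4994*x^3 - 66.142*x^2 + 11.5982*x + 13.0189)/(25.9081*x^4 - 35.9354*x^3 + 48.2945*x^2 - 24.8512*x + 12.3904)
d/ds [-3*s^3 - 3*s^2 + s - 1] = -9*s^2 - 6*s + 1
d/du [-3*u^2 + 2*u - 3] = 2 - 6*u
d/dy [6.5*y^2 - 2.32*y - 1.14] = 13.0*y - 2.32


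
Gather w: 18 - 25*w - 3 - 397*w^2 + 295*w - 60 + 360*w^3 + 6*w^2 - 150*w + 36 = 360*w^3 - 391*w^2 + 120*w - 9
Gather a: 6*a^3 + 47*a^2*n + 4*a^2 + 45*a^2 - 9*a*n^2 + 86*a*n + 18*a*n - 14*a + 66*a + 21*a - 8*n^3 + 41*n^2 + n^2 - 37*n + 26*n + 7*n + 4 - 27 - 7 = 6*a^3 + a^2*(47*n + 49) + a*(-9*n^2 + 104*n + 73) - 8*n^3 + 42*n^2 - 4*n - 30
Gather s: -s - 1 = -s - 1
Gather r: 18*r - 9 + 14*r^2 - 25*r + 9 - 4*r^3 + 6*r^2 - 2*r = -4*r^3 + 20*r^2 - 9*r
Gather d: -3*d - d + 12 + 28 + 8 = 48 - 4*d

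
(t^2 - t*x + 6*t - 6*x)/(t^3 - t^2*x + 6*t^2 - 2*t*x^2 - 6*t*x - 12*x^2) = (-t + x)/(-t^2 + t*x + 2*x^2)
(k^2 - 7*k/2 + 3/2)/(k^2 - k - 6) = (k - 1/2)/(k + 2)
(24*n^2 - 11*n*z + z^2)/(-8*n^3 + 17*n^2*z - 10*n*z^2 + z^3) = (-3*n + z)/(n^2 - 2*n*z + z^2)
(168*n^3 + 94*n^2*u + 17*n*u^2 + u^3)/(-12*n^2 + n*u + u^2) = (42*n^2 + 13*n*u + u^2)/(-3*n + u)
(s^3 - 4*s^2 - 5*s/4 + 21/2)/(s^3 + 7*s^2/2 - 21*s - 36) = (s^2 - 11*s/2 + 7)/(s^2 + 2*s - 24)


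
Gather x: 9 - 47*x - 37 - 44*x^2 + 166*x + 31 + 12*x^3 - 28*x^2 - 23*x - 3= 12*x^3 - 72*x^2 + 96*x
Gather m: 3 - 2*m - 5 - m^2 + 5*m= -m^2 + 3*m - 2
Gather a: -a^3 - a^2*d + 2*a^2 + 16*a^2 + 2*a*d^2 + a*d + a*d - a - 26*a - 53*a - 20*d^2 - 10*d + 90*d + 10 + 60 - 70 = -a^3 + a^2*(18 - d) + a*(2*d^2 + 2*d - 80) - 20*d^2 + 80*d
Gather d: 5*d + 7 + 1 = 5*d + 8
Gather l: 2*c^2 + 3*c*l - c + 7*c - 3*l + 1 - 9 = 2*c^2 + 6*c + l*(3*c - 3) - 8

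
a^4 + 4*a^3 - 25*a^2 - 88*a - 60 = (a - 5)*(a + 1)*(a + 2)*(a + 6)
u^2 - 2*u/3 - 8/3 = (u - 2)*(u + 4/3)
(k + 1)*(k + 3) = k^2 + 4*k + 3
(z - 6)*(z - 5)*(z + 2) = z^3 - 9*z^2 + 8*z + 60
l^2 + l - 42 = (l - 6)*(l + 7)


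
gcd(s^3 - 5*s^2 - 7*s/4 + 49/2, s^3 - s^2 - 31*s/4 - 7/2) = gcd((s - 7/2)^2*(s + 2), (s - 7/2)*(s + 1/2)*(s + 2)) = s^2 - 3*s/2 - 7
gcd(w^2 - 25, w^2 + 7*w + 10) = w + 5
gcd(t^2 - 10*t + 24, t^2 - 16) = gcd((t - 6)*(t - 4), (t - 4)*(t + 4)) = t - 4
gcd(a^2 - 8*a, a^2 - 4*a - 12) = 1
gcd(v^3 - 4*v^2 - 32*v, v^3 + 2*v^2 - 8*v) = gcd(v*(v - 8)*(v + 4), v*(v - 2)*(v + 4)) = v^2 + 4*v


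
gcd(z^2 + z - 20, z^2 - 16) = z - 4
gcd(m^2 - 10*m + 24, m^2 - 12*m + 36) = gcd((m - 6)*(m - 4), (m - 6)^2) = m - 6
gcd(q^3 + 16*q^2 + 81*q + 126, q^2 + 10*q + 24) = q + 6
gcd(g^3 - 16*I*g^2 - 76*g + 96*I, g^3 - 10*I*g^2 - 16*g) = g^2 - 10*I*g - 16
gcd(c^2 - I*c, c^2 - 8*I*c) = c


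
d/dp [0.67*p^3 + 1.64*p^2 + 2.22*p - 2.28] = 2.01*p^2 + 3.28*p + 2.22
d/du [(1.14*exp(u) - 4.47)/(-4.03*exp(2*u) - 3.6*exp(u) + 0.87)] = (4.5942*exp(2*u) - 36.0282*exp(u) - 15.1002)*exp(u)/(16.2409*exp(4*u) + 29.016*exp(3*u) + 5.9478*exp(2*u) - 6.264*exp(u) + 0.7569)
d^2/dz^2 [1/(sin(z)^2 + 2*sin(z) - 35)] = 2*(-2*sin(z)^4 - 3*sin(z)^3 - 69*sin(z)^2 - 29*sin(z) + 39)/(sin(z)^2 + 2*sin(z) - 35)^3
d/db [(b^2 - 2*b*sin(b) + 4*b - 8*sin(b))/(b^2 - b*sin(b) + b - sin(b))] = (-b^3*cos(b) + b^2*sin(b) - 5*b^2*cos(b) - 3*b^2 + 14*b*sin(b) - 4*b*cos(b) - 6*sin(b)^2 + 4*sin(b))/((b + 1)^2*(b - sin(b))^2)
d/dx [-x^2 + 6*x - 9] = 6 - 2*x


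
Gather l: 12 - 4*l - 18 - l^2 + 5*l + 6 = -l^2 + l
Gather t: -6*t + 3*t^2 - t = 3*t^2 - 7*t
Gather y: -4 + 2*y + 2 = 2*y - 2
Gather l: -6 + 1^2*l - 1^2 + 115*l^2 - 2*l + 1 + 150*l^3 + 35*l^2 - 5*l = 150*l^3 + 150*l^2 - 6*l - 6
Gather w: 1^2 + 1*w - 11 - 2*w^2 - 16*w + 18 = -2*w^2 - 15*w + 8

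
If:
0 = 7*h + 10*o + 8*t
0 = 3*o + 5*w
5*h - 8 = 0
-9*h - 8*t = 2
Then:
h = 8/5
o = 13/25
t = -41/20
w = -39/125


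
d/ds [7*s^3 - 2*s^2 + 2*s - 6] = 21*s^2 - 4*s + 2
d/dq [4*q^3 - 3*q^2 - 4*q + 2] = 12*q^2 - 6*q - 4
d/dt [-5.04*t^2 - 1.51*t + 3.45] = -10.08*t - 1.51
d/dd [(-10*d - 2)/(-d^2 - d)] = 2*(-5*d^2 - 2*d - 1)/(d^2*(d^2 + 2*d + 1))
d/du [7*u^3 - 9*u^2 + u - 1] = 21*u^2 - 18*u + 1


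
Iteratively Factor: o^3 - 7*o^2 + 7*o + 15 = (o - 3)*(o^2 - 4*o - 5) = (o - 3)*(o + 1)*(o - 5)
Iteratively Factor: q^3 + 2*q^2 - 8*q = (q + 4)*(q^2 - 2*q) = (q - 2)*(q + 4)*(q)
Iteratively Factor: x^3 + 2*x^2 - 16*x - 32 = (x - 4)*(x^2 + 6*x + 8) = (x - 4)*(x + 4)*(x + 2)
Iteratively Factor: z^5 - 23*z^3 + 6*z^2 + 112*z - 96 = (z - 1)*(z^4 + z^3 - 22*z^2 - 16*z + 96) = (z - 1)*(z + 4)*(z^3 - 3*z^2 - 10*z + 24) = (z - 2)*(z - 1)*(z + 4)*(z^2 - z - 12) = (z - 2)*(z - 1)*(z + 3)*(z + 4)*(z - 4)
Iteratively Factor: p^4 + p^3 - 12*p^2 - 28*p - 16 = (p - 4)*(p^3 + 5*p^2 + 8*p + 4) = (p - 4)*(p + 2)*(p^2 + 3*p + 2) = (p - 4)*(p + 2)^2*(p + 1)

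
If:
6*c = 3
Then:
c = 1/2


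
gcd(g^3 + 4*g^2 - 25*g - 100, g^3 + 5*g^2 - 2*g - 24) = g + 4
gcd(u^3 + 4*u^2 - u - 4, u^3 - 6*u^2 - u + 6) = u^2 - 1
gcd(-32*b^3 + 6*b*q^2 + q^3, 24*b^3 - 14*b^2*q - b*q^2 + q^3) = -8*b^2 + 2*b*q + q^2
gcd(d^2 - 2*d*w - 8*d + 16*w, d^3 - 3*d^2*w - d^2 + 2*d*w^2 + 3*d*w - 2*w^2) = -d + 2*w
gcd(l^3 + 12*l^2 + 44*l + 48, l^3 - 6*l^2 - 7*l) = 1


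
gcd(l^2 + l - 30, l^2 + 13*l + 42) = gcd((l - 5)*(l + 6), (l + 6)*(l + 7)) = l + 6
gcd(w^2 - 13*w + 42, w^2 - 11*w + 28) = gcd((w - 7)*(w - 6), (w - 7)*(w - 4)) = w - 7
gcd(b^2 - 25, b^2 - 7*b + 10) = b - 5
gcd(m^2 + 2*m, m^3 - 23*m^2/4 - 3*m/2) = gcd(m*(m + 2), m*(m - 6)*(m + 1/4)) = m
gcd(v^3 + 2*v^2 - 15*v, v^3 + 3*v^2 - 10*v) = v^2 + 5*v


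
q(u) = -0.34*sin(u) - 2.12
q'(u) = -0.34*cos(u)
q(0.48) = -2.28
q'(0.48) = -0.30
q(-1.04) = -1.83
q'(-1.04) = -0.17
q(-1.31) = -1.79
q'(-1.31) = -0.09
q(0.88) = -2.38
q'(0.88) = -0.22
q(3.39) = -2.04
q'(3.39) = 0.33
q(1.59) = -2.46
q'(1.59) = 0.01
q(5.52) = -1.88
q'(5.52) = -0.25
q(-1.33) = -1.79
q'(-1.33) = -0.08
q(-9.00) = -1.98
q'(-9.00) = 0.31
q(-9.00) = -1.98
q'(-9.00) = 0.31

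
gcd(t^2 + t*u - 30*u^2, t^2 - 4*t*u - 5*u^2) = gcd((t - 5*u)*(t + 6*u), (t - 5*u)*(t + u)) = t - 5*u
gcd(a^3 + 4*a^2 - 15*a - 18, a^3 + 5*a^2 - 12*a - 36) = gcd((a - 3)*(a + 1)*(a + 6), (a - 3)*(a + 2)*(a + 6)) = a^2 + 3*a - 18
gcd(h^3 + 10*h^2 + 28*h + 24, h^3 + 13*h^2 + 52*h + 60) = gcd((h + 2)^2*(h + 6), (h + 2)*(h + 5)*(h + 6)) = h^2 + 8*h + 12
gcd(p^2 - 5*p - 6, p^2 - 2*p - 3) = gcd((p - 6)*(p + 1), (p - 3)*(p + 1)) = p + 1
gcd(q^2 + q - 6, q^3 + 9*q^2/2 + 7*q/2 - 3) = q + 3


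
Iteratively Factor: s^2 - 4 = (s - 2)*(s + 2)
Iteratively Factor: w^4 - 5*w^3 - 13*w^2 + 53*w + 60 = (w - 5)*(w^3 - 13*w - 12) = (w - 5)*(w - 4)*(w^2 + 4*w + 3) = (w - 5)*(w - 4)*(w + 1)*(w + 3)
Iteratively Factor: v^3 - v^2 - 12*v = (v)*(v^2 - v - 12) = v*(v - 4)*(v + 3)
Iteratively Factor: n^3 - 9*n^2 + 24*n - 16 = (n - 1)*(n^2 - 8*n + 16) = (n - 4)*(n - 1)*(n - 4)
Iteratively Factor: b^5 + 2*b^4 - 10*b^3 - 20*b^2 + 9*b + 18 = (b + 2)*(b^4 - 10*b^2 + 9) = (b + 1)*(b + 2)*(b^3 - b^2 - 9*b + 9) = (b - 1)*(b + 1)*(b + 2)*(b^2 - 9) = (b - 3)*(b - 1)*(b + 1)*(b + 2)*(b + 3)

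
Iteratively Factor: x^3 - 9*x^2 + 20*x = (x)*(x^2 - 9*x + 20) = x*(x - 4)*(x - 5)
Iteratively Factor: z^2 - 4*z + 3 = (z - 3)*(z - 1)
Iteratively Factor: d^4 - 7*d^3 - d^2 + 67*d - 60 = (d - 4)*(d^3 - 3*d^2 - 13*d + 15) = (d - 4)*(d - 1)*(d^2 - 2*d - 15) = (d - 4)*(d - 1)*(d + 3)*(d - 5)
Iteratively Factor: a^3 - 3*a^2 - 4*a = (a + 1)*(a^2 - 4*a) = (a - 4)*(a + 1)*(a)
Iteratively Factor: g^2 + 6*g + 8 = (g + 4)*(g + 2)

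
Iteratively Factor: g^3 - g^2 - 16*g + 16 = (g - 1)*(g^2 - 16) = (g - 4)*(g - 1)*(g + 4)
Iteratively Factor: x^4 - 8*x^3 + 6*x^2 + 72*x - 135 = (x - 5)*(x^3 - 3*x^2 - 9*x + 27) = (x - 5)*(x + 3)*(x^2 - 6*x + 9) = (x - 5)*(x - 3)*(x + 3)*(x - 3)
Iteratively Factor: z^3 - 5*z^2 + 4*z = (z)*(z^2 - 5*z + 4) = z*(z - 1)*(z - 4)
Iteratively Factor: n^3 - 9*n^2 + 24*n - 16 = (n - 4)*(n^2 - 5*n + 4) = (n - 4)*(n - 1)*(n - 4)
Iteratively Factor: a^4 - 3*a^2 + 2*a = (a + 2)*(a^3 - 2*a^2 + a) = (a - 1)*(a + 2)*(a^2 - a) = a*(a - 1)*(a + 2)*(a - 1)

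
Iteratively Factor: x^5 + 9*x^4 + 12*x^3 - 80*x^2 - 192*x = (x + 4)*(x^4 + 5*x^3 - 8*x^2 - 48*x) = (x + 4)^2*(x^3 + x^2 - 12*x) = (x - 3)*(x + 4)^2*(x^2 + 4*x) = x*(x - 3)*(x + 4)^2*(x + 4)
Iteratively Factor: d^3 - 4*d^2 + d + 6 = (d + 1)*(d^2 - 5*d + 6) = (d - 2)*(d + 1)*(d - 3)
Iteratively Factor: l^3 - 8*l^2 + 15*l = (l - 5)*(l^2 - 3*l) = (l - 5)*(l - 3)*(l)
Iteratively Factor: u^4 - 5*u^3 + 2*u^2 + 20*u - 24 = (u - 3)*(u^3 - 2*u^2 - 4*u + 8) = (u - 3)*(u + 2)*(u^2 - 4*u + 4) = (u - 3)*(u - 2)*(u + 2)*(u - 2)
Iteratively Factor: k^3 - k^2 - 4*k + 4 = (k - 1)*(k^2 - 4) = (k - 1)*(k + 2)*(k - 2)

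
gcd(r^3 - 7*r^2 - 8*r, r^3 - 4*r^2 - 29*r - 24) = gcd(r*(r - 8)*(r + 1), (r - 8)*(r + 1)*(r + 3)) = r^2 - 7*r - 8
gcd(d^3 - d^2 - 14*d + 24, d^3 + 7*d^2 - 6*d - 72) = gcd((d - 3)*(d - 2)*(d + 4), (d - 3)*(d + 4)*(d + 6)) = d^2 + d - 12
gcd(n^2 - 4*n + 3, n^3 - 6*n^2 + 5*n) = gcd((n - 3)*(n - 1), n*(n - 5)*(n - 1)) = n - 1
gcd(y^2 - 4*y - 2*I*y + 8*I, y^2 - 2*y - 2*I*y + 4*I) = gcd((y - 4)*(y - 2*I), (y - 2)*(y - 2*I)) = y - 2*I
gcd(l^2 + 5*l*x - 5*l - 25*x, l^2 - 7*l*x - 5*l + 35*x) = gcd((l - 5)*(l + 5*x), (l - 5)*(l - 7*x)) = l - 5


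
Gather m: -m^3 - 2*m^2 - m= -m^3 - 2*m^2 - m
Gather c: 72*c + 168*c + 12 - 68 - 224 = 240*c - 280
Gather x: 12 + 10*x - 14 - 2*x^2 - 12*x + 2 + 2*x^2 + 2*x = 0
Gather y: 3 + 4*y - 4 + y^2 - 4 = y^2 + 4*y - 5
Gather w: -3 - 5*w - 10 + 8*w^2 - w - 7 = 8*w^2 - 6*w - 20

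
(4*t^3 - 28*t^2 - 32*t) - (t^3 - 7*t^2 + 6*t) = 3*t^3 - 21*t^2 - 38*t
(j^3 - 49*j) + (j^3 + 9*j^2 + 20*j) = 2*j^3 + 9*j^2 - 29*j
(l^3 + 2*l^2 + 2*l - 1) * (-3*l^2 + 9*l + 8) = -3*l^5 + 3*l^4 + 20*l^3 + 37*l^2 + 7*l - 8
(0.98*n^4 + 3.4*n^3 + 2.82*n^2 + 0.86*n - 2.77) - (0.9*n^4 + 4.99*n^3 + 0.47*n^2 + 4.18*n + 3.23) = 0.08*n^4 - 1.59*n^3 + 2.35*n^2 - 3.32*n - 6.0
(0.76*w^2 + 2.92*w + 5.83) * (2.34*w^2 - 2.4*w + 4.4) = 1.7784*w^4 + 5.0088*w^3 + 9.9782*w^2 - 1.144*w + 25.652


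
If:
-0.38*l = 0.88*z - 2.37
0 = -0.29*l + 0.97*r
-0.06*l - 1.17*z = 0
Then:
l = 7.08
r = 2.12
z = -0.36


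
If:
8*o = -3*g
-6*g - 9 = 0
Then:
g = -3/2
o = 9/16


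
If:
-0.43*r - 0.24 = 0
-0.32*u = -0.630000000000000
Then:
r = -0.56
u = 1.97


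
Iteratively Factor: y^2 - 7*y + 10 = (y - 2)*(y - 5)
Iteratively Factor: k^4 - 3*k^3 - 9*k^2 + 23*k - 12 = (k - 1)*(k^3 - 2*k^2 - 11*k + 12) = (k - 4)*(k - 1)*(k^2 + 2*k - 3) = (k - 4)*(k - 1)*(k + 3)*(k - 1)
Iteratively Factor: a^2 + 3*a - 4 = (a - 1)*(a + 4)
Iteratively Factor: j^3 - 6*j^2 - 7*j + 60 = (j - 5)*(j^2 - j - 12) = (j - 5)*(j + 3)*(j - 4)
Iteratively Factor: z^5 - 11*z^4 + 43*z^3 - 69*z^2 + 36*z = (z - 3)*(z^4 - 8*z^3 + 19*z^2 - 12*z) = (z - 3)^2*(z^3 - 5*z^2 + 4*z) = (z - 4)*(z - 3)^2*(z^2 - z) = (z - 4)*(z - 3)^2*(z - 1)*(z)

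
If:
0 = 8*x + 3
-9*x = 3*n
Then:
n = 9/8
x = -3/8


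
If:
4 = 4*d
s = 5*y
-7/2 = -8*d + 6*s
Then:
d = 1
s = 3/4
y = 3/20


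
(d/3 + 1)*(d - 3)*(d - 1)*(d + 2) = d^4/3 + d^3/3 - 11*d^2/3 - 3*d + 6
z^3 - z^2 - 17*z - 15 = (z - 5)*(z + 1)*(z + 3)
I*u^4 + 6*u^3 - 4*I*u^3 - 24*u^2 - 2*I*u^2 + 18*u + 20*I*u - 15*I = (u - 3)*(u - 5*I)*(u - I)*(I*u - I)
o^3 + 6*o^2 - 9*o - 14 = (o - 2)*(o + 1)*(o + 7)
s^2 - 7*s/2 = s*(s - 7/2)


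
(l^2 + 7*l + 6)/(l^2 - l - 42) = (l + 1)/(l - 7)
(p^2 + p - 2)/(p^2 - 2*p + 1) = (p + 2)/(p - 1)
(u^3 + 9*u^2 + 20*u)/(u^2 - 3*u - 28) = u*(u + 5)/(u - 7)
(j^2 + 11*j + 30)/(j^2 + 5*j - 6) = (j + 5)/(j - 1)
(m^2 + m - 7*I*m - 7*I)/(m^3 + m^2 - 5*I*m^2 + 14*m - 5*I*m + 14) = 1/(m + 2*I)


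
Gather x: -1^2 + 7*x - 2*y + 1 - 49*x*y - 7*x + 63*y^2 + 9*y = -49*x*y + 63*y^2 + 7*y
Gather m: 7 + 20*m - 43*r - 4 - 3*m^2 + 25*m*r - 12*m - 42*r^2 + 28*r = -3*m^2 + m*(25*r + 8) - 42*r^2 - 15*r + 3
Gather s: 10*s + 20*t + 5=10*s + 20*t + 5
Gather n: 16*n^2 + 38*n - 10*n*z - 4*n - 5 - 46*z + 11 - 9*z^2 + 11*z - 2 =16*n^2 + n*(34 - 10*z) - 9*z^2 - 35*z + 4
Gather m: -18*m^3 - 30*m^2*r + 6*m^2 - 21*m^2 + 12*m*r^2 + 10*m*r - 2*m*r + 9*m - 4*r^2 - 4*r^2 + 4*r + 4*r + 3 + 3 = -18*m^3 + m^2*(-30*r - 15) + m*(12*r^2 + 8*r + 9) - 8*r^2 + 8*r + 6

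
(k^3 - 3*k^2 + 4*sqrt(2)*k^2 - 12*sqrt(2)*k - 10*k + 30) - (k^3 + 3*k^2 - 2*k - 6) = -6*k^2 + 4*sqrt(2)*k^2 - 12*sqrt(2)*k - 8*k + 36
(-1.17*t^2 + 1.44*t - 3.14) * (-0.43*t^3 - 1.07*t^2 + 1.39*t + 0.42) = 0.5031*t^5 + 0.6327*t^4 - 1.8169*t^3 + 4.87*t^2 - 3.7598*t - 1.3188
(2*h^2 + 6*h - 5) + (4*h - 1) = 2*h^2 + 10*h - 6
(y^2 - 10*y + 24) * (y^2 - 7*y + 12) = y^4 - 17*y^3 + 106*y^2 - 288*y + 288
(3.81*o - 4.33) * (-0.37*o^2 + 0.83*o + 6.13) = -1.4097*o^3 + 4.7644*o^2 + 19.7614*o - 26.5429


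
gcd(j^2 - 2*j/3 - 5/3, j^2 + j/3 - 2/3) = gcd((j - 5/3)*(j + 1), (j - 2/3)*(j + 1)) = j + 1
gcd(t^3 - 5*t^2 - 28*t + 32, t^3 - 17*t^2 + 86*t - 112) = t - 8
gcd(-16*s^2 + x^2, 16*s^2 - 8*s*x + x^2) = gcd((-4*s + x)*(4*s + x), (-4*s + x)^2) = -4*s + x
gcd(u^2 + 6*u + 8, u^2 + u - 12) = u + 4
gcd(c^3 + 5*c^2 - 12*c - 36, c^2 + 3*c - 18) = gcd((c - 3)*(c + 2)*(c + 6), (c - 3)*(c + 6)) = c^2 + 3*c - 18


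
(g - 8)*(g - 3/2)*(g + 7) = g^3 - 5*g^2/2 - 109*g/2 + 84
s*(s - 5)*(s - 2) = s^3 - 7*s^2 + 10*s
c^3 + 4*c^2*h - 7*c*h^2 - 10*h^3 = (c - 2*h)*(c + h)*(c + 5*h)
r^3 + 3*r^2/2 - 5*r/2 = r*(r - 1)*(r + 5/2)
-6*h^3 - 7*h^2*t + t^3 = (-3*h + t)*(h + t)*(2*h + t)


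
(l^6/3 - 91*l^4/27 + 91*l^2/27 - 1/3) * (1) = l^6/3 - 91*l^4/27 + 91*l^2/27 - 1/3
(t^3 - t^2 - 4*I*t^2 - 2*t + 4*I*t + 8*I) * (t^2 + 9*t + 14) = t^5 + 8*t^4 - 4*I*t^4 + 3*t^3 - 32*I*t^3 - 32*t^2 - 12*I*t^2 - 28*t + 128*I*t + 112*I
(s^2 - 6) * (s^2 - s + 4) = s^4 - s^3 - 2*s^2 + 6*s - 24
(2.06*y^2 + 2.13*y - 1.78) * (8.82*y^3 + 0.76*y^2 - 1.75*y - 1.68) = 18.1692*y^5 + 20.3522*y^4 - 17.6858*y^3 - 8.5411*y^2 - 0.4634*y + 2.9904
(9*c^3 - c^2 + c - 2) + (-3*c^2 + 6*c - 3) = 9*c^3 - 4*c^2 + 7*c - 5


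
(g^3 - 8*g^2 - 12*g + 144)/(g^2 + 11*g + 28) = (g^2 - 12*g + 36)/(g + 7)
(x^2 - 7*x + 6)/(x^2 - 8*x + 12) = (x - 1)/(x - 2)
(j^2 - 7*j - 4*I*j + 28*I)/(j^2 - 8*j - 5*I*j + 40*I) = (j^2 - 7*j - 4*I*j + 28*I)/(j^2 - 8*j - 5*I*j + 40*I)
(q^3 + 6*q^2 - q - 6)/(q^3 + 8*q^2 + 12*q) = (q^2 - 1)/(q*(q + 2))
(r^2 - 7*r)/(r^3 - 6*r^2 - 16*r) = (7 - r)/(-r^2 + 6*r + 16)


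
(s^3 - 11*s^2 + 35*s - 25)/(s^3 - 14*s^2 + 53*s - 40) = (s - 5)/(s - 8)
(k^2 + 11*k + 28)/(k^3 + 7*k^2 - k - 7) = (k + 4)/(k^2 - 1)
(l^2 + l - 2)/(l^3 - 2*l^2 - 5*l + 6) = 1/(l - 3)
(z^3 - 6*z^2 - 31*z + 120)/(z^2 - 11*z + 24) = z + 5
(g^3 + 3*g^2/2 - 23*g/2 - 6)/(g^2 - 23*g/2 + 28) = (2*g^3 + 3*g^2 - 23*g - 12)/(2*g^2 - 23*g + 56)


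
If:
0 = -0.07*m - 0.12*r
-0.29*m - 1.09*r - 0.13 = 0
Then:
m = 0.38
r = -0.22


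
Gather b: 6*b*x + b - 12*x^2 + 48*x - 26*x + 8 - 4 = b*(6*x + 1) - 12*x^2 + 22*x + 4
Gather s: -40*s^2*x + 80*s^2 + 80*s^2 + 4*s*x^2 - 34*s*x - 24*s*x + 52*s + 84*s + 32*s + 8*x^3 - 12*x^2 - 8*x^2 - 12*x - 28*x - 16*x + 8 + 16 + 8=s^2*(160 - 40*x) + s*(4*x^2 - 58*x + 168) + 8*x^3 - 20*x^2 - 56*x + 32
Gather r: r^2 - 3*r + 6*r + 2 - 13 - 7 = r^2 + 3*r - 18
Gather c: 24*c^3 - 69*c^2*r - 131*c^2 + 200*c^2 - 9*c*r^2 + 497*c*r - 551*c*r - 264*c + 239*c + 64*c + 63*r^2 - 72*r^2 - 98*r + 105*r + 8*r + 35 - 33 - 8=24*c^3 + c^2*(69 - 69*r) + c*(-9*r^2 - 54*r + 39) - 9*r^2 + 15*r - 6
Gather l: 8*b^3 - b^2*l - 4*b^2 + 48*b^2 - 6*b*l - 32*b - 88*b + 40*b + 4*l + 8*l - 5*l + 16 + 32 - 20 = 8*b^3 + 44*b^2 - 80*b + l*(-b^2 - 6*b + 7) + 28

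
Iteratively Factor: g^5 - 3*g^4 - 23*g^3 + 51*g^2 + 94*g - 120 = (g - 5)*(g^4 + 2*g^3 - 13*g^2 - 14*g + 24) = (g - 5)*(g - 1)*(g^3 + 3*g^2 - 10*g - 24) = (g - 5)*(g - 1)*(g + 4)*(g^2 - g - 6) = (g - 5)*(g - 1)*(g + 2)*(g + 4)*(g - 3)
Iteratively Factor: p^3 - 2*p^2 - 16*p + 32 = (p + 4)*(p^2 - 6*p + 8) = (p - 4)*(p + 4)*(p - 2)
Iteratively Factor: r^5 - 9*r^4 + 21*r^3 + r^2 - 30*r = (r)*(r^4 - 9*r^3 + 21*r^2 + r - 30) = r*(r - 3)*(r^3 - 6*r^2 + 3*r + 10) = r*(r - 3)*(r + 1)*(r^2 - 7*r + 10) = r*(r - 5)*(r - 3)*(r + 1)*(r - 2)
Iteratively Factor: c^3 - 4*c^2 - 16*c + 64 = (c + 4)*(c^2 - 8*c + 16) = (c - 4)*(c + 4)*(c - 4)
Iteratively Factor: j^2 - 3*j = (j)*(j - 3)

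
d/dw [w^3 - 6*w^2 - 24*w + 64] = 3*w^2 - 12*w - 24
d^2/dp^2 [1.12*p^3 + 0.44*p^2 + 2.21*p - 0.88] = 6.72*p + 0.88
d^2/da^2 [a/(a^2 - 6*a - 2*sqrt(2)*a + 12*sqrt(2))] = 2*(4*a*(-a + sqrt(2) + 3)^2 + (-3*a + 2*sqrt(2) + 6)*(a^2 - 6*a - 2*sqrt(2)*a + 12*sqrt(2)))/(a^2 - 6*a - 2*sqrt(2)*a + 12*sqrt(2))^3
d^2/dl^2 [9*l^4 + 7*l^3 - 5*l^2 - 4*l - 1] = 108*l^2 + 42*l - 10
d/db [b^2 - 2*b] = 2*b - 2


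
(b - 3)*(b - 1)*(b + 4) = b^3 - 13*b + 12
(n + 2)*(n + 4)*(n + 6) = n^3 + 12*n^2 + 44*n + 48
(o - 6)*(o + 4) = o^2 - 2*o - 24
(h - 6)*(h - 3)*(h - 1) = h^3 - 10*h^2 + 27*h - 18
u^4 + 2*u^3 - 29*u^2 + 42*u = u*(u - 3)*(u - 2)*(u + 7)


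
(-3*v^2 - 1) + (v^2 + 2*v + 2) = -2*v^2 + 2*v + 1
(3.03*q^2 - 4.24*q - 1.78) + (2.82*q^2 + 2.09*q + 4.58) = 5.85*q^2 - 2.15*q + 2.8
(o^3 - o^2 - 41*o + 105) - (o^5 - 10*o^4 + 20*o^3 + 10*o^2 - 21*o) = -o^5 + 10*o^4 - 19*o^3 - 11*o^2 - 20*o + 105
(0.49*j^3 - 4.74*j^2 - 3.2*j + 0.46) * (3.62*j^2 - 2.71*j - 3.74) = 1.7738*j^5 - 18.4867*j^4 - 0.571200000000001*j^3 + 28.0648*j^2 + 10.7214*j - 1.7204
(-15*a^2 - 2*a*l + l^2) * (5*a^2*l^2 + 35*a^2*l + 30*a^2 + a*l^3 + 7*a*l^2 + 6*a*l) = -75*a^4*l^2 - 525*a^4*l - 450*a^4 - 25*a^3*l^3 - 175*a^3*l^2 - 150*a^3*l + 3*a^2*l^4 + 21*a^2*l^3 + 18*a^2*l^2 + a*l^5 + 7*a*l^4 + 6*a*l^3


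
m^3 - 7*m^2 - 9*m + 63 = (m - 7)*(m - 3)*(m + 3)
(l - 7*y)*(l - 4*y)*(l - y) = l^3 - 12*l^2*y + 39*l*y^2 - 28*y^3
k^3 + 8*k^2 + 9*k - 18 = (k - 1)*(k + 3)*(k + 6)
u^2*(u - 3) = u^3 - 3*u^2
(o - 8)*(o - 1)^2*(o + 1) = o^4 - 9*o^3 + 7*o^2 + 9*o - 8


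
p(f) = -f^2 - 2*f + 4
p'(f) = -2*f - 2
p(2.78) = -9.29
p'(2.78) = -7.56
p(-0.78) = 4.95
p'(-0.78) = -0.44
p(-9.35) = -64.72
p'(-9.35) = 16.70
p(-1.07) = 5.00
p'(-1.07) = 0.14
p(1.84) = -3.07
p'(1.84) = -5.68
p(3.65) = -16.62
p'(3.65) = -9.30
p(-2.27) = 3.39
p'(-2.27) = 2.54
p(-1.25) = 4.94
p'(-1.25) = 0.50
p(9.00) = -95.00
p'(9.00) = -20.00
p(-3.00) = 1.00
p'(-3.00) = 4.00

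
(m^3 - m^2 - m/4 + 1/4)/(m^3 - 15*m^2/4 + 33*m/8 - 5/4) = 2*(2*m^2 - m - 1)/(4*m^2 - 13*m + 10)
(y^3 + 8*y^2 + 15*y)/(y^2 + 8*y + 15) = y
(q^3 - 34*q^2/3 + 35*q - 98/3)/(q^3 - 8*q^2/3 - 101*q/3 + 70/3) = (3*q^2 - 13*q + 14)/(3*q^2 + 13*q - 10)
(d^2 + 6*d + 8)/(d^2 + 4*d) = (d + 2)/d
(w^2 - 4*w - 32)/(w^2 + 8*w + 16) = (w - 8)/(w + 4)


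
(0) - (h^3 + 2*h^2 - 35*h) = -h^3 - 2*h^2 + 35*h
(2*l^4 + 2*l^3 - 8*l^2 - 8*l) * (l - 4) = 2*l^5 - 6*l^4 - 16*l^3 + 24*l^2 + 32*l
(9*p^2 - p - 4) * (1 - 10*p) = -90*p^3 + 19*p^2 + 39*p - 4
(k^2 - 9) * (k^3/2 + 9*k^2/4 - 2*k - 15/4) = k^5/2 + 9*k^4/4 - 13*k^3/2 - 24*k^2 + 18*k + 135/4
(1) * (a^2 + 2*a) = a^2 + 2*a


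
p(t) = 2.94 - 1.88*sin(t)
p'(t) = -1.88*cos(t)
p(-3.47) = 2.33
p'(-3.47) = 1.78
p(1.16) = 1.22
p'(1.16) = -0.75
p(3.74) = 4.00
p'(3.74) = 1.55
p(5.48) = 4.29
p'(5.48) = -1.31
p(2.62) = 2.00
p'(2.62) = 1.63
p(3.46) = 3.53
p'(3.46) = 1.79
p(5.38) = 4.42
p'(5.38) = -1.16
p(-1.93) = 4.70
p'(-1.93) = 0.66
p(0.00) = 2.94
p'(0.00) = -1.88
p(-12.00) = 1.93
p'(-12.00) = -1.59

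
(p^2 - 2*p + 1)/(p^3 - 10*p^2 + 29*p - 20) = (p - 1)/(p^2 - 9*p + 20)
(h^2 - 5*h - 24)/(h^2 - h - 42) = (-h^2 + 5*h + 24)/(-h^2 + h + 42)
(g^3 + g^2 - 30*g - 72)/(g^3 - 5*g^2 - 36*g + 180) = (g^2 + 7*g + 12)/(g^2 + g - 30)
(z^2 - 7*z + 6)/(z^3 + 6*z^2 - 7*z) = (z - 6)/(z*(z + 7))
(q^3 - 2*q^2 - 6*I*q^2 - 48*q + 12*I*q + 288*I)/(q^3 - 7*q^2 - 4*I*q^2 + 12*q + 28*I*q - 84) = (q^2 - 2*q - 48)/(q^2 + q*(-7 + 2*I) - 14*I)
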